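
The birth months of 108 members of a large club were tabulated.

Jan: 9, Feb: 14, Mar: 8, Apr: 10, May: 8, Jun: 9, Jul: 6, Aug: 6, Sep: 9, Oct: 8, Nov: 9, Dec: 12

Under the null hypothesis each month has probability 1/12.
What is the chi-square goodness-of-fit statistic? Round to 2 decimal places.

Under H₀ each category has probability 1/12, so each expected count is 108/12 = 9.
Jan: (9 − 9)²/9 = 0/9 = 0.000
Feb: (14 − 9)²/9 = 25/9 = 2.778
Mar: (8 − 9)²/9 = 1/9 = 0.111
Apr: (10 − 9)²/9 = 1/9 = 0.111
May: (8 − 9)²/9 = 1/9 = 0.111
Jun: (9 − 9)²/9 = 0/9 = 0.000
Jul: (6 − 9)²/9 = 9/9 = 1.000
Aug: (6 − 9)²/9 = 9/9 = 1.000
Sep: (9 − 9)²/9 = 0/9 = 0.000
Oct: (8 − 9)²/9 = 1/9 = 0.111
Nov: (9 − 9)²/9 = 0/9 = 0.000
Dec: (12 − 9)²/9 = 9/9 = 1.000
Sum = 6.22

6.22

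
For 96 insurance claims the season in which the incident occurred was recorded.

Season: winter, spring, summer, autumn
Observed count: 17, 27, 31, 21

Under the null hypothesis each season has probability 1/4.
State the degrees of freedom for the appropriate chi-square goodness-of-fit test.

3

There are k = 4 categories and no parameters were estimated from the data, so df = 4 − 1 = 3.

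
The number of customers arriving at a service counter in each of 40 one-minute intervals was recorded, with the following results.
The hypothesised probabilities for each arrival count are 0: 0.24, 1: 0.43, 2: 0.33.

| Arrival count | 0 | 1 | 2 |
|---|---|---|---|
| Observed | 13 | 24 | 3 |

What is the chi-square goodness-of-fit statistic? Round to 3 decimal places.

11.774

Expected counts E_i = n·p_i: 40×0.24 = 9.6, 40×0.43 = 17.2, 40×0.33 = 13.2.
cat         O        E   (O−E)²/E
0          13      9.6     1.2042
1          24     17.2     2.6884
2           3     13.2     7.8818
Sum = 11.774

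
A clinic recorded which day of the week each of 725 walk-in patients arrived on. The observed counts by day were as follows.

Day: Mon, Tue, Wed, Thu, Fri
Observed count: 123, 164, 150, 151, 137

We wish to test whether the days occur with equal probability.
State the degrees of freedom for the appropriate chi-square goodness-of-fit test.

4

There are k = 5 categories and no parameters were estimated from the data, so df = 5 − 1 = 4.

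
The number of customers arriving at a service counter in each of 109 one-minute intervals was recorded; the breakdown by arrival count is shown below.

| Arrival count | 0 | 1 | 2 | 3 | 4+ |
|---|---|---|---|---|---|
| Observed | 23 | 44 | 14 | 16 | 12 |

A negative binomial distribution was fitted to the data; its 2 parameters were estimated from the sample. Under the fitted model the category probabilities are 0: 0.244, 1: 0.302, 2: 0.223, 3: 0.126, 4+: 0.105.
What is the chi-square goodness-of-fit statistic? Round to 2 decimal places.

8.99

Expected counts E_i = n·p_i: 109×0.244 = 26.596, 109×0.302 = 32.918, 109×0.223 = 24.307, 109×0.126 = 13.734, 109×0.105 = 11.445.
0: (23 − 26.596)²/26.596 = 12.931216/26.596 = 0.486
1: (44 − 32.918)²/32.918 = 122.810724/32.918 = 3.731
2: (14 − 24.307)²/24.307 = 106.234249/24.307 = 4.371
3: (16 − 13.734)²/13.734 = 5.134756/13.734 = 0.374
4+: (12 − 11.445)²/11.445 = 0.308025/11.445 = 0.027
Sum = 8.99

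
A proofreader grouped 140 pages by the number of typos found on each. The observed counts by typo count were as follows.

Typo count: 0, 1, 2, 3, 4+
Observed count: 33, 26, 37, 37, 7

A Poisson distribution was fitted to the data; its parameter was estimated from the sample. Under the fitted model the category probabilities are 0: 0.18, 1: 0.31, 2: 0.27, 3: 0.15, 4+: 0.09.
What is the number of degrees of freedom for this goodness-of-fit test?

3

There are k = 5 categories and 1 parameter estimated from the data, so df = 5 − 1 − 1 = 3.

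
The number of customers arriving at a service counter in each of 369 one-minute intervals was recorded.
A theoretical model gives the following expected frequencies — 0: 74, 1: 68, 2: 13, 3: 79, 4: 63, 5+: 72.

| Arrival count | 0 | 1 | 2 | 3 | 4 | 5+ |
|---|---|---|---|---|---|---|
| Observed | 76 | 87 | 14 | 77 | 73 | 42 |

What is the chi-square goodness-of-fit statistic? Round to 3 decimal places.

cat         O        E   (O−E)²/E
0          76       74     0.0541
1          87       68     5.3088
2          14       13     0.0769
3          77       79     0.0506
4          73       63     1.5873
5+         42       72    12.5000
Sum = 19.578

19.578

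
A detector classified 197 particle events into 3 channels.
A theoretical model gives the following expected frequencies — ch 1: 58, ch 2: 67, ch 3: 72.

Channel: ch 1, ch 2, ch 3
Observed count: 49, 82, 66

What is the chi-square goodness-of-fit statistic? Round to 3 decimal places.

ch 1: (49 − 58)²/58 = 81/58 = 1.3966
ch 2: (82 − 67)²/67 = 225/67 = 3.3582
ch 3: (66 − 72)²/72 = 36/72 = 0.5000
Sum = 5.255

5.255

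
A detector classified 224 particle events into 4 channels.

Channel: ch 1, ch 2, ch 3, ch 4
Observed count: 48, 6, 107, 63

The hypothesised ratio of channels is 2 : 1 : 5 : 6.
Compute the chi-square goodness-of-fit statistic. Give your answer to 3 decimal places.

34.706

Ratio total = 14. Expected counts: 224×2/14 = 32, 224×1/14 = 16, 224×5/14 = 80, 224×6/14 = 96.
cat         O        E   (O−E)²/E
ch 1       48       32     8.0000
ch 2        6       16     6.2500
ch 3      107       80     9.1125
ch 4       63       96    11.3438
Sum = 34.706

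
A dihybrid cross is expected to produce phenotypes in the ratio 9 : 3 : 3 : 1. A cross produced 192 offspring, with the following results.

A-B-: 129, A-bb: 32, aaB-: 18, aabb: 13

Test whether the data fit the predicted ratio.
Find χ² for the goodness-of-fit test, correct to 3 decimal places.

Ratio total = 16. Expected counts: 192×9/16 = 108, 192×3/16 = 36, 192×3/16 = 36, 192×1/16 = 12.
cat         O        E   (O−E)²/E
A-B-      129      108     4.0833
A-bb       32       36     0.4444
aaB-       18       36     9.0000
aabb       13       12     0.0833
Sum = 13.611

13.611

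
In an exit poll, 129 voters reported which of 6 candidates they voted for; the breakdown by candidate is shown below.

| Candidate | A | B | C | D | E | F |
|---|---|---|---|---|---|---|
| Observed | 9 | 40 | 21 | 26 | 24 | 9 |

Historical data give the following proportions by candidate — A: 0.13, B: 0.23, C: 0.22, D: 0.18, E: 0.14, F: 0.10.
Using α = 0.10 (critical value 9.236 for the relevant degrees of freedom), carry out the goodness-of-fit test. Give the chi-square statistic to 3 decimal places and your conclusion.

12.581; reject

Expected counts E_i = n·p_i: 129×0.13 = 16.77, 129×0.23 = 29.67, 129×0.22 = 28.38, 129×0.18 = 23.22, 129×0.14 = 18.06, 129×0.10 = 12.9.
χ² = (9−16.77)²/16.77 + (40−29.67)²/29.67 + (21−28.38)²/28.38 + (26−23.22)²/23.22 + (24−18.06)²/18.06 + (9−12.9)²/12.9
   = 3.6001 + 3.5965 + 1.9191 + 0.3328 + 1.9537 + 1.1791
Sum = 12.581
df = 5. Since 12.581 > 9.236, we reject H₀.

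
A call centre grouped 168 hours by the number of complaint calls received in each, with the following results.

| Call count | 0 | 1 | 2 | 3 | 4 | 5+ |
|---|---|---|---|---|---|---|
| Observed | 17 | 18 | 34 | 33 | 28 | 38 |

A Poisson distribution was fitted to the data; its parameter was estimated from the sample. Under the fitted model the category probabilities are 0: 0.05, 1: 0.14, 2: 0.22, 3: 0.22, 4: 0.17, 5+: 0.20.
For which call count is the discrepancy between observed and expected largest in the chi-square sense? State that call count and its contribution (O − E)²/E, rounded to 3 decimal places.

0, 8.805

Expected counts E_i = n·p_i: 168×0.05 = 8.4, 168×0.14 = 23.52, 168×0.22 = 36.96, 168×0.22 = 36.96, 168×0.17 = 28.56, 168×0.20 = 33.6.
χ² = (17−8.4)²/8.4 + (18−23.52)²/23.52 + (34−36.96)²/36.96 + (33−36.96)²/36.96 + (28−28.56)²/28.56 + (38−33.6)²/33.6
   = 8.8048 + 1.2955 + 0.2371 + 0.4243 + 0.0110 + 0.5762
The largest term is for 0: 8.805.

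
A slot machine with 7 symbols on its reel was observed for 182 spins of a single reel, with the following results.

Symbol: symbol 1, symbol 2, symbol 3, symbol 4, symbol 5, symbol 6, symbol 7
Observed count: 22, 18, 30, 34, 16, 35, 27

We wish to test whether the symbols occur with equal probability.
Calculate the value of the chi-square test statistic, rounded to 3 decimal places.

Under H₀ each category has probability 1/7, so each expected count is 182/7 = 26.
symbol 1: (22 − 26)²/26 = 16/26 = 0.6154
symbol 2: (18 − 26)²/26 = 64/26 = 2.4615
symbol 3: (30 − 26)²/26 = 16/26 = 0.6154
symbol 4: (34 − 26)²/26 = 64/26 = 2.4615
symbol 5: (16 − 26)²/26 = 100/26 = 3.8462
symbol 6: (35 − 26)²/26 = 81/26 = 3.1154
symbol 7: (27 − 26)²/26 = 1/26 = 0.0385
Sum = 13.154

13.154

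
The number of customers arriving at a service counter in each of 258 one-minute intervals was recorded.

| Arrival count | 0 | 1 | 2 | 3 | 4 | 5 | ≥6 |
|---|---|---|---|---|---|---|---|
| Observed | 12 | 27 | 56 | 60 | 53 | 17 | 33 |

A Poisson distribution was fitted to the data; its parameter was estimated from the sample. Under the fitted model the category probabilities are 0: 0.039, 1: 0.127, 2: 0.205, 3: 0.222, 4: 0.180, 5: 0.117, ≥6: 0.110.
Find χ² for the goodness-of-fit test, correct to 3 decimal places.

9.139

Expected counts E_i = n·p_i: 258×0.039 = 10.062, 258×0.127 = 32.766, 258×0.205 = 52.89, 258×0.222 = 57.276, 258×0.180 = 46.44, 258×0.117 = 30.186, 258×0.110 = 28.38.
0: (12 − 10.062)²/10.062 = 3.755844/10.062 = 0.3733
1: (27 − 32.766)²/32.766 = 33.246756/32.766 = 1.0147
2: (56 − 52.89)²/52.89 = 9.6721/52.89 = 0.1829
3: (60 − 57.276)²/57.276 = 7.420176/57.276 = 0.1296
4: (53 − 46.44)²/46.44 = 43.0336/46.44 = 0.9266
5: (17 − 30.186)²/30.186 = 173.870596/30.186 = 5.7600
≥6: (33 − 28.38)²/28.38 = 21.3444/28.38 = 0.7521
Sum = 9.139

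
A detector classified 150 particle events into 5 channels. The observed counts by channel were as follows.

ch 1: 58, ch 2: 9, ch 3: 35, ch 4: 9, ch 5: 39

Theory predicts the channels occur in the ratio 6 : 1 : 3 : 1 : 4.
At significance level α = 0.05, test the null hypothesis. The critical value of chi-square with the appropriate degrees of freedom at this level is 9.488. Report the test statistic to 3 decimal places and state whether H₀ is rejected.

Ratio total = 15. Expected counts: 150×6/15 = 60, 150×1/15 = 10, 150×3/15 = 30, 150×1/15 = 10, 150×4/15 = 40.
χ² = (58−60)²/60 + (9−10)²/10 + (35−30)²/30 + (9−10)²/10 + (39−40)²/40
   = 0.0667 + 0.1000 + 0.8333 + 0.1000 + 0.0250
Sum = 1.125
df = 4. Since 1.125 < 9.488, we do not reject H₀.

1.125; do not reject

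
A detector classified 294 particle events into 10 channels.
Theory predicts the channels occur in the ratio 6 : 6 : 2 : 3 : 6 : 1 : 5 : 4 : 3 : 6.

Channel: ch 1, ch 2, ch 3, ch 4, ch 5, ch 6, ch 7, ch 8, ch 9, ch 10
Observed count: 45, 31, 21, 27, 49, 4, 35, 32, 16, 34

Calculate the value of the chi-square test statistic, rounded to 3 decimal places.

14.048

Ratio total = 42. Expected counts: 294×6/42 = 42, 294×6/42 = 42, 294×2/42 = 14, 294×3/42 = 21, 294×6/42 = 42, 294×1/42 = 7, 294×5/42 = 35, 294×4/42 = 28, 294×3/42 = 21, 294×6/42 = 42.
cat         O        E   (O−E)²/E
ch 1       45       42     0.2143
ch 2       31       42     2.8810
ch 3       21       14     3.5000
ch 4       27       21     1.7143
ch 5       49       42     1.1667
ch 6        4        7     1.2857
ch 7       35       35     0.0000
ch 8       32       28     0.5714
ch 9       16       21     1.1905
ch 10      34       42     1.5238
Sum = 14.048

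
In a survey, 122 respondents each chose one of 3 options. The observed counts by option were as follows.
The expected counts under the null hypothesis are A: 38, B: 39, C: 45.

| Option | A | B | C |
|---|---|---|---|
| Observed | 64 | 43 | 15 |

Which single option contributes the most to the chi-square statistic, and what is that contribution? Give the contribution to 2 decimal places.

C, 20.00

A: (64 − 38)²/38 = 676/38 = 17.789
B: (43 − 39)²/39 = 16/39 = 0.410
C: (15 − 45)²/45 = 900/45 = 20.000
The largest term is for C: 20.00.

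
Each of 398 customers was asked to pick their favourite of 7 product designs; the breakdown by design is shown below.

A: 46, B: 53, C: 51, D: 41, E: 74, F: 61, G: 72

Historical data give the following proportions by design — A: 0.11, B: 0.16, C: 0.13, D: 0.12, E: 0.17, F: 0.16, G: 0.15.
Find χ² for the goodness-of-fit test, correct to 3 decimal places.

Expected counts E_i = n·p_i: 398×0.11 = 43.78, 398×0.16 = 63.68, 398×0.13 = 51.74, 398×0.12 = 47.76, 398×0.17 = 67.66, 398×0.16 = 63.68, 398×0.15 = 59.7.
A: (46 − 43.78)²/43.78 = 4.9284/43.78 = 0.1126
B: (53 − 63.68)²/63.68 = 114.0624/63.68 = 1.7912
C: (51 − 51.74)²/51.74 = 0.5476/51.74 = 0.0106
D: (41 − 47.76)²/47.76 = 45.6976/47.76 = 0.9568
E: (74 − 67.66)²/67.66 = 40.1956/67.66 = 0.5941
F: (61 − 63.68)²/63.68 = 7.1824/63.68 = 0.1128
G: (72 − 59.7)²/59.7 = 151.29/59.7 = 2.5342
Sum = 6.112

6.112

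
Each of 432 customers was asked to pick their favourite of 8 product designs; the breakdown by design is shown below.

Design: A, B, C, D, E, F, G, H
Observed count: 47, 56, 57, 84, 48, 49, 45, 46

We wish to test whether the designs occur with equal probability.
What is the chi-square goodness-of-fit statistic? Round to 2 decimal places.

Expected count for each of the 8 categories: 432/8 = 54.
A: (47 − 54)²/54 = 49/54 = 0.907
B: (56 − 54)²/54 = 4/54 = 0.074
C: (57 − 54)²/54 = 9/54 = 0.167
D: (84 − 54)²/54 = 900/54 = 16.667
E: (48 − 54)²/54 = 36/54 = 0.667
F: (49 − 54)²/54 = 25/54 = 0.463
G: (45 − 54)²/54 = 81/54 = 1.500
H: (46 − 54)²/54 = 64/54 = 1.185
Sum = 21.63

21.63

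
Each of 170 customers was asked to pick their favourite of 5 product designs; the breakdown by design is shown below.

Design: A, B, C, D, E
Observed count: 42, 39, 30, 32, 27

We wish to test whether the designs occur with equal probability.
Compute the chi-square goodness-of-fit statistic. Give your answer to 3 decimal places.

Under H₀ each category has probability 1/5, so each expected count is 170/5 = 34.
cat         O        E   (O−E)²/E
A          42       34     1.8824
B          39       34     0.7353
C          30       34     0.4706
D          32       34     0.1176
E          27       34     1.4412
Sum = 4.647

4.647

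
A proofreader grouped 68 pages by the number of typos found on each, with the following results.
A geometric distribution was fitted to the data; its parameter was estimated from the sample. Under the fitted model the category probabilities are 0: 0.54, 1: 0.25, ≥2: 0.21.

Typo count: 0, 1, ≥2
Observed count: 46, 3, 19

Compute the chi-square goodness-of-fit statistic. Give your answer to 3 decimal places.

Expected counts E_i = n·p_i: 68×0.54 = 36.72, 68×0.25 = 17, 68×0.21 = 14.28.
cat         O        E   (O−E)²/E
0          46    36.72     2.3453
1           3       17    11.5294
≥2         19    14.28     1.5601
Sum = 15.435

15.435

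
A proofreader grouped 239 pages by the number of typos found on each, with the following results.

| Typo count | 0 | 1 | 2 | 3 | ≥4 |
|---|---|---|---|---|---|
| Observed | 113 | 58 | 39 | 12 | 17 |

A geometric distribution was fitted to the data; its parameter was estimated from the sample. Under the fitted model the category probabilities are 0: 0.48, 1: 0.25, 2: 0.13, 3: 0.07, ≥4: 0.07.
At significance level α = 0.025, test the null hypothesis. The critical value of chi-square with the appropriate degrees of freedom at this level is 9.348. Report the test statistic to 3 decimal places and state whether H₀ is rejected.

Expected counts E_i = n·p_i: 239×0.48 = 114.72, 239×0.25 = 59.75, 239×0.13 = 31.07, 239×0.07 = 16.73, 239×0.07 = 16.73.
cat         O        E   (O−E)²/E
0         113   114.72     0.0258
1          58    59.75     0.0513
2          39    31.07     2.0240
3          12    16.73     1.3373
≥4         17    16.73     0.0044
Sum = 3.443
df = 3. Since 3.443 < 9.348, we do not reject H₀.

3.443; do not reject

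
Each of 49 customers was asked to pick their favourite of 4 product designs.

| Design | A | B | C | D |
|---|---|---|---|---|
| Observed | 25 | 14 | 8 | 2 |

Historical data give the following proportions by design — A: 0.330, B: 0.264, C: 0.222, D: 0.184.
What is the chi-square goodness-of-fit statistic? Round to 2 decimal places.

Expected counts E_i = n·p_i: 49×0.330 = 16.17, 49×0.264 = 12.936, 49×0.222 = 10.878, 49×0.184 = 9.016.
χ² = (25−16.17)²/16.17 + (14−12.936)²/12.936 + (8−10.878)²/10.878 + (2−9.016)²/9.016
   = 4.822 + 0.088 + 0.761 + 5.460
Sum = 11.13

11.13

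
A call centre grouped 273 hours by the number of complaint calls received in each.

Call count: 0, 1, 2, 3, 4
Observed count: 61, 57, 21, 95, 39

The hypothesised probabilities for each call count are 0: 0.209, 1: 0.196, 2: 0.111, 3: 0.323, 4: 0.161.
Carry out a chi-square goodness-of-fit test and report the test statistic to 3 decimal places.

4.442

Expected counts E_i = n·p_i: 273×0.209 = 57.057, 273×0.196 = 53.508, 273×0.111 = 30.303, 273×0.323 = 88.179, 273×0.161 = 43.953.
cat         O        E   (O−E)²/E
0          61   57.057     0.2725
1          57   53.508     0.2279
2          21   30.303     2.8560
3          95   88.179     0.5276
4          39   43.953     0.5581
Sum = 4.442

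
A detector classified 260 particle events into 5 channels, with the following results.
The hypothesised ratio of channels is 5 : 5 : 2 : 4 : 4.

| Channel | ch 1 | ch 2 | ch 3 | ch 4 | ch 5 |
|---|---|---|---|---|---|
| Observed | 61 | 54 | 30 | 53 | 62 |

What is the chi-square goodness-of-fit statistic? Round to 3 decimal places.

Ratio total = 20. Expected counts: 260×5/20 = 65, 260×5/20 = 65, 260×2/20 = 26, 260×4/20 = 52, 260×4/20 = 52.
χ² = (61−65)²/65 + (54−65)²/65 + (30−26)²/26 + (53−52)²/52 + (62−52)²/52
   = 0.2462 + 1.8615 + 0.6154 + 0.0192 + 1.9231
Sum = 4.665

4.665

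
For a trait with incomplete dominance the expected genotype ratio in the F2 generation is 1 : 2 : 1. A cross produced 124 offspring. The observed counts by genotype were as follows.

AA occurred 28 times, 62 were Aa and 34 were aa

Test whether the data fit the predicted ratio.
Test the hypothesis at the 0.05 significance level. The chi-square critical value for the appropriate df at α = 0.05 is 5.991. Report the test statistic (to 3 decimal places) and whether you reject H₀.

0.581; do not reject

Ratio total = 4. Expected counts: 124×1/4 = 31, 124×2/4 = 62, 124×1/4 = 31.
cat         O        E   (O−E)²/E
AA         28       31     0.2903
Aa         62       62     0.0000
aa         34       31     0.2903
Sum = 0.581
df = 2. Since 0.581 < 5.991, we do not reject H₀.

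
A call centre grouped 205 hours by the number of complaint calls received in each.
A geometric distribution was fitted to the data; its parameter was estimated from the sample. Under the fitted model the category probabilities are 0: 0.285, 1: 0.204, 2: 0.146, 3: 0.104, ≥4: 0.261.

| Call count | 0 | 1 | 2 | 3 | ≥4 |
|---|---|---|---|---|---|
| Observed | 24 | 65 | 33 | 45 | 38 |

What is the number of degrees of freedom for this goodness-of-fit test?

3

There are k = 5 categories and 1 parameter estimated from the data, so df = 5 − 1 − 1 = 3.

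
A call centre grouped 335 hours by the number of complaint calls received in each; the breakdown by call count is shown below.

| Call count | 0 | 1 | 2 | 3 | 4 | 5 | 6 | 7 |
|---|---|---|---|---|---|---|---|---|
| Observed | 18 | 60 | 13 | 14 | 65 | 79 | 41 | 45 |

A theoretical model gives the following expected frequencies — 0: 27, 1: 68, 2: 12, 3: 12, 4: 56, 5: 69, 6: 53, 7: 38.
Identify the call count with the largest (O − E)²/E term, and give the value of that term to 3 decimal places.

cat         O        E   (O−E)²/E
0          18       27     3.0000
1          60       68     0.9412
2          13       12     0.0833
3          14       12     0.3333
4          65       56     1.4464
5          79       69     1.4493
6          41       53     2.7170
7          45       38     1.2895
The largest term is for 0: 3.000.

0, 3.000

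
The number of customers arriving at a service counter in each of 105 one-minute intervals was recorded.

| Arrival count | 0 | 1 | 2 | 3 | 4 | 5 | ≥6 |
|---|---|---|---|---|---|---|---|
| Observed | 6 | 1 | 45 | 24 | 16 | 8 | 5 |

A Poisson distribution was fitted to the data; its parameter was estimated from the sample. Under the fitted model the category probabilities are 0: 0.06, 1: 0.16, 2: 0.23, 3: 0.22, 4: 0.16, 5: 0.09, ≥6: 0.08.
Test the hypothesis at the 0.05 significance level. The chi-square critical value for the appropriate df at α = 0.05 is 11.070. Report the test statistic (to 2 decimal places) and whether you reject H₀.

Expected counts E_i = n·p_i: 105×0.06 = 6.3, 105×0.16 = 16.8, 105×0.23 = 24.15, 105×0.22 = 23.1, 105×0.16 = 16.8, 105×0.09 = 9.45, 105×0.08 = 8.4.
0: (6 − 6.3)²/6.3 = 0.09/6.3 = 0.014
1: (1 − 16.8)²/16.8 = 249.64/16.8 = 14.860
2: (45 − 24.15)²/24.15 = 434.7225/24.15 = 18.001
3: (24 − 23.1)²/23.1 = 0.81/23.1 = 0.035
4: (16 − 16.8)²/16.8 = 0.64/16.8 = 0.038
5: (8 − 9.45)²/9.45 = 2.1025/9.45 = 0.222
≥6: (5 − 8.4)²/8.4 = 11.56/8.4 = 1.376
Sum = 34.55
df = 5. Since 34.55 > 11.070, we reject H₀.

34.55; reject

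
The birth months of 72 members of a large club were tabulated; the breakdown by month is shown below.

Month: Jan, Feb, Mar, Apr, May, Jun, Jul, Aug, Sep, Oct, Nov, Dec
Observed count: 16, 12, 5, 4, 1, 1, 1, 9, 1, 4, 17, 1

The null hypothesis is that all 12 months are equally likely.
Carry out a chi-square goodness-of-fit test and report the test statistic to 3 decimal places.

66.667

Expected count for each of the 12 categories: 72/12 = 6.
Jan: (16 − 6)²/6 = 100/6 = 16.6667
Feb: (12 − 6)²/6 = 36/6 = 6.0000
Mar: (5 − 6)²/6 = 1/6 = 0.1667
Apr: (4 − 6)²/6 = 4/6 = 0.6667
May: (1 − 6)²/6 = 25/6 = 4.1667
Jun: (1 − 6)²/6 = 25/6 = 4.1667
Jul: (1 − 6)²/6 = 25/6 = 4.1667
Aug: (9 − 6)²/6 = 9/6 = 1.5000
Sep: (1 − 6)²/6 = 25/6 = 4.1667
Oct: (4 − 6)²/6 = 4/6 = 0.6667
Nov: (17 − 6)²/6 = 121/6 = 20.1667
Dec: (1 − 6)²/6 = 25/6 = 4.1667
Sum = 66.667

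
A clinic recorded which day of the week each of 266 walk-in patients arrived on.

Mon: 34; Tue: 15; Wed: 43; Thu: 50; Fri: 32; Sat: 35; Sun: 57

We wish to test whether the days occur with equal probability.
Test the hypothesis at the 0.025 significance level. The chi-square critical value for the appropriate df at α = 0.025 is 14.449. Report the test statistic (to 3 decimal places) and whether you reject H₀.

Under H₀ each category has probability 1/7, so each expected count is 266/7 = 38.
χ² = (34−38)²/38 + (15−38)²/38 + (43−38)²/38 + (50−38)²/38 + (32−38)²/38 + (35−38)²/38 + (57−38)²/38
   = 0.4211 + 13.9211 + 0.6579 + 3.7895 + 0.9474 + 0.2368 + 9.5000
Sum = 29.474
df = 6. Since 29.474 > 14.449, we reject H₀.

29.474; reject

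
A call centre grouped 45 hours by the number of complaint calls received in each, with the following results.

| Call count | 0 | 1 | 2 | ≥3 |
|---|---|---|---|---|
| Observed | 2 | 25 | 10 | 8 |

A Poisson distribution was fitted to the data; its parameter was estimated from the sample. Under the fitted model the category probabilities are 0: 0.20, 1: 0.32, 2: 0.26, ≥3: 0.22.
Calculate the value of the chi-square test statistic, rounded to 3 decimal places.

13.859

Expected counts E_i = n·p_i: 45×0.20 = 9, 45×0.32 = 14.4, 45×0.26 = 11.7, 45×0.22 = 9.9.
χ² = (2−9)²/9 + (25−14.4)²/14.4 + (10−11.7)²/11.7 + (8−9.9)²/9.9
   = 5.4444 + 7.8028 + 0.2470 + 0.3646
Sum = 13.859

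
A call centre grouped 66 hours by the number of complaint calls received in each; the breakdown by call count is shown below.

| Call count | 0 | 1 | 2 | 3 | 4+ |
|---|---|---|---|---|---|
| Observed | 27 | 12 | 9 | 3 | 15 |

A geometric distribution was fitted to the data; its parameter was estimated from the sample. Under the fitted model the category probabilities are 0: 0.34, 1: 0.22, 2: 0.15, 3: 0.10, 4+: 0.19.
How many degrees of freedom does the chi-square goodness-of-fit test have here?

There are k = 5 categories and 1 parameter estimated from the data, so df = 5 − 1 − 1 = 3.

3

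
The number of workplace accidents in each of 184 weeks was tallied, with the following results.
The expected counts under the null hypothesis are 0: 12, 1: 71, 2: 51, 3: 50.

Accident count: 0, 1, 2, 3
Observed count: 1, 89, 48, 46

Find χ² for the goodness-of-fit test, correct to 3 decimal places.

χ² = (1−12)²/12 + (89−71)²/71 + (48−51)²/51 + (46−50)²/50
   = 10.0833 + 4.5634 + 0.1765 + 0.3200
Sum = 15.143

15.143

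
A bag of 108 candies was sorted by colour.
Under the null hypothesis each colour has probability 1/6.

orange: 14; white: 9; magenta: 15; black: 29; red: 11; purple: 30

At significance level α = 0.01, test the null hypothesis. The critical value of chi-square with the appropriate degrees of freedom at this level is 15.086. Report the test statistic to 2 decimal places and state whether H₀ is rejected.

Under H₀ each category has probability 1/6, so each expected count is 108/6 = 18.
cat          O        E   (O−E)²/E
orange      14       18      0.889
white        9       18      4.500
magenta     15       18      0.500
black       29       18      6.722
red         11       18      2.722
purple      30       18      8.000
Sum = 23.33
df = 5. Since 23.33 > 15.086, we reject H₀.

23.33; reject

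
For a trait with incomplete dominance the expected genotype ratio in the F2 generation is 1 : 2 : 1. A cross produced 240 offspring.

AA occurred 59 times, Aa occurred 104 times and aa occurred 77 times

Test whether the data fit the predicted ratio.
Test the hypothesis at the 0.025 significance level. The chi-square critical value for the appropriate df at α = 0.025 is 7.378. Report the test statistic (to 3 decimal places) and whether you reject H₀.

6.967; do not reject

Ratio total = 4. Expected counts: 240×1/4 = 60, 240×2/4 = 120, 240×1/4 = 60.
χ² = (59−60)²/60 + (104−120)²/120 + (77−60)²/60
   = 0.0167 + 2.1333 + 4.8167
Sum = 6.967
df = 2. Since 6.967 < 7.378, we do not reject H₀.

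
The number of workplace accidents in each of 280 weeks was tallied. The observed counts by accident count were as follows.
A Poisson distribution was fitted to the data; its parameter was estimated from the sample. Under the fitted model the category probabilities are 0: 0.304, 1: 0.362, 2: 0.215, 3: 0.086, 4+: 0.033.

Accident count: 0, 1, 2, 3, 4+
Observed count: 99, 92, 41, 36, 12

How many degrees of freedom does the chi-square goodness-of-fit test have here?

3

There are k = 5 categories and 1 parameter estimated from the data, so df = 5 − 1 − 1 = 3.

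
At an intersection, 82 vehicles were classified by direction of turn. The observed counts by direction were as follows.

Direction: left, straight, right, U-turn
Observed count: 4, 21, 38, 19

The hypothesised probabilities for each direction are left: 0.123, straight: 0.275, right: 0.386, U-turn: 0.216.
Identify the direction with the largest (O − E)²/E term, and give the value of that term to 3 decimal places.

Expected counts E_i = n·p_i: 82×0.123 = 10.086, 82×0.275 = 22.55, 82×0.386 = 31.652, 82×0.216 = 17.712.
χ² = (4−10.086)²/10.086 + (21−22.55)²/22.55 + (38−31.652)²/31.652 + (19−17.712)²/17.712
   = 3.6724 + 0.1065 + 1.2731 + 0.0937
The largest term is for left: 3.672.

left, 3.672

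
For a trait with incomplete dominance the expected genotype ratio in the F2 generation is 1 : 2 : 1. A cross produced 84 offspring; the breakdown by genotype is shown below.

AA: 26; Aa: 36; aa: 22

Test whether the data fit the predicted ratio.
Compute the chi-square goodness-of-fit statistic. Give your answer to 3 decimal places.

Ratio total = 4. Expected counts: 84×1/4 = 21, 84×2/4 = 42, 84×1/4 = 21.
cat         O        E   (O−E)²/E
AA         26       21     1.1905
Aa         36       42     0.8571
aa         22       21     0.0476
Sum = 2.095

2.095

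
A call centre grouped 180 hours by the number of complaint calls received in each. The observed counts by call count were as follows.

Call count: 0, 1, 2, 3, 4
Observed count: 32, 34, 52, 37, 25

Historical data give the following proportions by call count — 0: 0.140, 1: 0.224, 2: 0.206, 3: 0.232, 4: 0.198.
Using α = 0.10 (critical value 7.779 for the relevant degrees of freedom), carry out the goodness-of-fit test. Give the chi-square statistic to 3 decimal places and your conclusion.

Expected counts E_i = n·p_i: 180×0.140 = 25.2, 180×0.224 = 40.32, 180×0.206 = 37.08, 180×0.232 = 41.76, 180×0.198 = 35.64.
0: (32 − 25.2)²/25.2 = 46.24/25.2 = 1.8349
1: (34 − 40.32)²/40.32 = 39.9424/40.32 = 0.9906
2: (52 − 37.08)²/37.08 = 222.6064/37.08 = 6.0034
3: (37 − 41.76)²/41.76 = 22.6576/41.76 = 0.5426
4: (25 − 35.64)²/35.64 = 113.2096/35.64 = 3.1765
Sum = 12.548
df = 4. Since 12.548 > 7.779, we reject H₀.

12.548; reject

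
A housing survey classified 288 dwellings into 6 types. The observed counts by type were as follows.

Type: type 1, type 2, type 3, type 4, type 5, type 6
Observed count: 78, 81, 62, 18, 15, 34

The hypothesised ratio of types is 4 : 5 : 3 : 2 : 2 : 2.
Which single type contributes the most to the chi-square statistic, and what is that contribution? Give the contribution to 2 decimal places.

Ratio total = 18. Expected counts: 288×4/18 = 64, 288×5/18 = 80, 288×3/18 = 48, 288×2/18 = 32, 288×2/18 = 32, 288×2/18 = 32.
type 1: (78 − 64)²/64 = 196/64 = 3.063
type 2: (81 − 80)²/80 = 1/80 = 0.013
type 3: (62 − 48)²/48 = 196/48 = 4.083
type 4: (18 − 32)²/32 = 196/32 = 6.125
type 5: (15 − 32)²/32 = 289/32 = 9.031
type 6: (34 − 32)²/32 = 4/32 = 0.125
The largest term is for type 5: 9.03.

type 5, 9.03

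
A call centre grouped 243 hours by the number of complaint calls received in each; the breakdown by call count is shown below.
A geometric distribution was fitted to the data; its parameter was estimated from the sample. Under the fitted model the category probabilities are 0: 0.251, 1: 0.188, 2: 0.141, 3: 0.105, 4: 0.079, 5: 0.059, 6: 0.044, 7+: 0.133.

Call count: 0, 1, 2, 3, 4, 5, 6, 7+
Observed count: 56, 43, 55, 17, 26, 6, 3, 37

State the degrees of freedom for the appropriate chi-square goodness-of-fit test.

There are k = 8 categories and 1 parameter estimated from the data, so df = 8 − 1 − 1 = 6.

6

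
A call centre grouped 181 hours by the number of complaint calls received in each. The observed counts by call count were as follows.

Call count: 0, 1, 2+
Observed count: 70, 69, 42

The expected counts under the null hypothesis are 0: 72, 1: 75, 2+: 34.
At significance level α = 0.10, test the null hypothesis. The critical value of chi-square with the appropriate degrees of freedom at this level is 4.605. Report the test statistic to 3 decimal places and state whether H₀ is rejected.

0: (70 − 72)²/72 = 4/72 = 0.0556
1: (69 − 75)²/75 = 36/75 = 0.4800
2+: (42 − 34)²/34 = 64/34 = 1.8824
Sum = 2.418
df = 2. Since 2.418 < 4.605, we do not reject H₀.

2.418; do not reject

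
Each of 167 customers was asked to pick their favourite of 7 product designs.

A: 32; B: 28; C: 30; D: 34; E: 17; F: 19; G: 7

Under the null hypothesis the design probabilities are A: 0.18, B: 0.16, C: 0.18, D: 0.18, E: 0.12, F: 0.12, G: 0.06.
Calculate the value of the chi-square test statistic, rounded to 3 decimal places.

Expected counts E_i = n·p_i: 167×0.18 = 30.06, 167×0.16 = 26.72, 167×0.18 = 30.06, 167×0.18 = 30.06, 167×0.12 = 20.04, 167×0.12 = 20.04, 167×0.06 = 10.02.
χ² = (32−30.06)²/30.06 + (28−26.72)²/26.72 + (30−30.06)²/30.06 + (34−30.06)²/30.06 + (17−20.04)²/20.04 + (19−20.04)²/20.04 + (7−10.02)²/10.02
   = 0.1252 + 0.0613 + 0.0001 + 0.5164 + 0.4612 + 0.0540 + 0.9102
Sum = 2.128

2.128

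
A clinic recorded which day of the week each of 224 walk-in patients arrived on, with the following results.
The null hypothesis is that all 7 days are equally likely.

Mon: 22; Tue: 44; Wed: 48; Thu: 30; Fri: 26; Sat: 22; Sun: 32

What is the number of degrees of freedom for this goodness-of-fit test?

6

There are k = 7 categories and no parameters were estimated from the data, so df = 7 − 1 = 6.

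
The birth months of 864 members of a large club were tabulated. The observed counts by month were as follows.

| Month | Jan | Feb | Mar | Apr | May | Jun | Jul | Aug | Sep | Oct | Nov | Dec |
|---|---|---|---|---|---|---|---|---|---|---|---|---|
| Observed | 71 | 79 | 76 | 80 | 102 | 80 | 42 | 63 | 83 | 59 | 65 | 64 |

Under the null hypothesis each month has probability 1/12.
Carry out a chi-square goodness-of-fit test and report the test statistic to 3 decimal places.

Under H₀ each category has probability 1/12, so each expected count is 864/12 = 72.
cat         O        E   (O−E)²/E
Jan        71       72     0.0139
Feb        79       72     0.6806
Mar        76       72     0.2222
Apr        80       72     0.8889
May       102       72    12.5000
Jun        80       72     0.8889
Jul        42       72    12.5000
Aug        63       72     1.1250
Sep        83       72     1.6806
Oct        59       72     2.3472
Nov        65       72     0.6806
Dec        64       72     0.8889
Sum = 34.417

34.417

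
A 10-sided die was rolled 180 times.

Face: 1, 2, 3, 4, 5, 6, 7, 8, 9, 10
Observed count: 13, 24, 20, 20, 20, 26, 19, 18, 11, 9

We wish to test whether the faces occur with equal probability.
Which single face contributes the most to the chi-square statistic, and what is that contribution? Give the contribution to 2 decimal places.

Expected count for each of the 10 categories: 180/10 = 18.
χ² = (13−18)²/18 + (24−18)²/18 + (20−18)²/18 + (20−18)²/18 + (20−18)²/18 + (26−18)²/18 + (19−18)²/18 + (18−18)²/18 + (11−18)²/18 + (9−18)²/18
   = 1.389 + 2.000 + 0.222 + 0.222 + 0.222 + 3.556 + 0.056 + 0.000 + 2.722 + 4.500
The largest term is for 10: 4.50.

10, 4.50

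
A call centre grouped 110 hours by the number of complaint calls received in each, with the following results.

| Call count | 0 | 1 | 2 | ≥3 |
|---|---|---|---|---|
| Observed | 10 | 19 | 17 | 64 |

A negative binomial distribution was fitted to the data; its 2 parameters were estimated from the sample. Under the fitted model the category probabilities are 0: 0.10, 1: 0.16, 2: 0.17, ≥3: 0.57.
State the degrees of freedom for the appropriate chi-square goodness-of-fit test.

There are k = 4 categories and 2 parameters estimated from the data, so df = 4 − 1 − 2 = 1.

1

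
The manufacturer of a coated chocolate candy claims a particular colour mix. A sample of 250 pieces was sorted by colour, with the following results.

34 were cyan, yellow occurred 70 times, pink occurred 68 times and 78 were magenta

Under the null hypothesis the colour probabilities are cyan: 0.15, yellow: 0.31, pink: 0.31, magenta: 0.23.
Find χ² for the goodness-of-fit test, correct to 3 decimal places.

9.526

Expected counts E_i = n·p_i: 250×0.15 = 37.5, 250×0.31 = 77.5, 250×0.31 = 77.5, 250×0.23 = 57.5.
χ² = (34−37.5)²/37.5 + (70−77.5)²/77.5 + (68−77.5)²/77.5 + (78−57.5)²/57.5
   = 0.3267 + 0.7258 + 1.1645 + 7.3087
Sum = 9.526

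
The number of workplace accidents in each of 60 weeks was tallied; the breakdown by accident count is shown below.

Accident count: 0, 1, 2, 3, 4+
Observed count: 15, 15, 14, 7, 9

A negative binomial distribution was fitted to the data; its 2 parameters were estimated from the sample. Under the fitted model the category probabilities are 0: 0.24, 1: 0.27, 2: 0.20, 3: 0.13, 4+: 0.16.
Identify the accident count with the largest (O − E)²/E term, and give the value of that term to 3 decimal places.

2, 0.333

Expected counts E_i = n·p_i: 60×0.24 = 14.4, 60×0.27 = 16.2, 60×0.20 = 12, 60×0.13 = 7.8, 60×0.16 = 9.6.
cat         O        E   (O−E)²/E
0          15     14.4     0.0250
1          15     16.2     0.0889
2          14       12     0.3333
3           7      7.8     0.0821
4+          9      9.6     0.0375
The largest term is for 2: 0.333.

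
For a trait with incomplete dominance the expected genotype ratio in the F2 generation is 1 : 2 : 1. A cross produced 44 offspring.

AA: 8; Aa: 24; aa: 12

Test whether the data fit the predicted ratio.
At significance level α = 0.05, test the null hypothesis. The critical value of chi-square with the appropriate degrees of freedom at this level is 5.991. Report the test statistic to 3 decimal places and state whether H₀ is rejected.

1.091; do not reject

Ratio total = 4. Expected counts: 44×1/4 = 11, 44×2/4 = 22, 44×1/4 = 11.
cat         O        E   (O−E)²/E
AA          8       11     0.8182
Aa         24       22     0.1818
aa         12       11     0.0909
Sum = 1.091
df = 2. Since 1.091 < 5.991, we do not reject H₀.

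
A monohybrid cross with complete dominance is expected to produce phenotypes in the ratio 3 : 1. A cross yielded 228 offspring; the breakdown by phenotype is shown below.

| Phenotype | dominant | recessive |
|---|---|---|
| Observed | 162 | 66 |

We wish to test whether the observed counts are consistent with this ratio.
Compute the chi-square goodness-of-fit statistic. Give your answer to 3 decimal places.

1.895

Ratio total = 4. Expected counts: 228×3/4 = 171, 228×1/4 = 57.
dominant: (162 − 171)²/171 = 81/171 = 0.4737
recessive: (66 − 57)²/57 = 81/57 = 1.4211
Sum = 1.895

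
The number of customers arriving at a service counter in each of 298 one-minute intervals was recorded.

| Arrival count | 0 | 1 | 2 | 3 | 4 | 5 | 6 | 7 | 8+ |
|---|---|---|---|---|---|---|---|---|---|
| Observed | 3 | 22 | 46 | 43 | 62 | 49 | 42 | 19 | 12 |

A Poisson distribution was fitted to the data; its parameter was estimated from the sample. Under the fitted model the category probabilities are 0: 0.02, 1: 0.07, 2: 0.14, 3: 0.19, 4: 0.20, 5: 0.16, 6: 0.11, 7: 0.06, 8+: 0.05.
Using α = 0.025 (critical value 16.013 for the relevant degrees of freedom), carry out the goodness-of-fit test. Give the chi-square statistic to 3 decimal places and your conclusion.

Expected counts E_i = n·p_i: 298×0.02 = 5.96, 298×0.07 = 20.86, 298×0.14 = 41.72, 298×0.19 = 56.62, 298×0.20 = 59.6, 298×0.16 = 47.68, 298×0.11 = 32.78, 298×0.06 = 17.88, 298×0.05 = 14.9.
cat         O        E   (O−E)²/E
0           3     5.96     1.4701
1          22    20.86     0.0623
2          46    41.72     0.4391
3          43    56.62     3.2763
4          62     59.6     0.0966
5          49    47.68     0.0365
6          42    32.78     2.5933
7          19    17.88     0.0702
8+         12     14.9     0.5644
Sum = 8.609
df = 7. Since 8.609 < 16.013, we do not reject H₀.

8.609; do not reject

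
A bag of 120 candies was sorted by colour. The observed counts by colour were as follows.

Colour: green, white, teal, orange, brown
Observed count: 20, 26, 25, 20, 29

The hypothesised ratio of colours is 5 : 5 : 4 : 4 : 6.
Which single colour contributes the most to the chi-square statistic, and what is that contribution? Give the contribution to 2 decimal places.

teal, 1.25

Ratio total = 24. Expected counts: 120×5/24 = 25, 120×5/24 = 25, 120×4/24 = 20, 120×4/24 = 20, 120×6/24 = 30.
cat         O        E   (O−E)²/E
green      20       25      1.000
white      26       25      0.040
teal       25       20      1.250
orange     20       20      0.000
brown      29       30      0.033
The largest term is for teal: 1.25.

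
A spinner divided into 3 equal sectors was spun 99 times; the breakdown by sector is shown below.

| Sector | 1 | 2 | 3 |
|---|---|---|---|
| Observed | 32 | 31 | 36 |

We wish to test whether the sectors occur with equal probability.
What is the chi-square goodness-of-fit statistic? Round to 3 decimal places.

0.424

Expected count for each of the 3 categories: 99/3 = 33.
cat         O        E   (O−E)²/E
1          32       33     0.0303
2          31       33     0.1212
3          36       33     0.2727
Sum = 0.424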